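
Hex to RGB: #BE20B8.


BE → 190 (R)
20 → 32 (G)
B8 → 184 (B)
= RGB(190, 32, 184)


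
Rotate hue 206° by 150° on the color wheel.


New hue = (H + rotation) mod 360
New hue = (206 + 150) mod 360
= 356 mod 360
= 356°


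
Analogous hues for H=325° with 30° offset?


Base hue: 325°
Left analog: (325 - 30) mod 360 = 295°
Right analog: (325 + 30) mod 360 = 355°
Analogous hues = 295° and 355°


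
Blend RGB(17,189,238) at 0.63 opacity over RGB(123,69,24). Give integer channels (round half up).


C = α×F + (1-α)×B, with 1-α = 0.37
R: 0.63×17 + 0.37×123 = 10.71 + 45.51 = 56.22 → 56
G: 0.63×189 + 0.37×69 = 119.07 + 25.53 = 144.60 → 145
B: 0.63×238 + 0.37×24 = 149.94 + 8.88 = 158.82 → 159
= RGB(56, 145, 159)


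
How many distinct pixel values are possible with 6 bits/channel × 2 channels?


Total bits = 6 bits/channel × 2 channels = 12 bits
Distinct pixel values = 2^12
= 4,096 pixel values


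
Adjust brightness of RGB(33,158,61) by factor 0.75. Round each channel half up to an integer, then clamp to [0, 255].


Multiply each channel by 0.75, round half up, clamp to [0, 255]
R: 33×0.75 = 24.75 → round → 25
G: 158×0.75 = 118.5 → round → 119
B: 61×0.75 = 45.75 → round → 46
= RGB(25, 119, 46)


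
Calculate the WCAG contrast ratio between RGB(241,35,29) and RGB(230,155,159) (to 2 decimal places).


Linearize each sRGB channel c=v/255: c/12.92 if c ≤ 0.04045 else ((c+0.055)/1.055)^2.4
L = 0.2126×R_lin + 0.7152×G_lin + 0.0722×B_lin
Color 1 (241,35,29):
  R=241: 241/255≈0.9451 > 0.04045 → ((0.9451+0.055)/1.055)^2.4 ≈ 0.87962
  G=35: 35/255≈0.1373 > 0.04045 → ((0.1373+0.055)/1.055)^2.4 ≈ 0.01681
  B=29: 29/255≈0.1137 > 0.04045 → ((0.1137+0.055)/1.055)^2.4 ≈ 0.01229
  L1 = 0.2126×0.87962 + 0.7152×0.01681 + 0.0722×0.01229 ≈ 0.19992
Color 2 (230,155,159):
  R=230: 230/255≈0.9020 > 0.04045 → ((0.9020+0.055)/1.055)^2.4 ≈ 0.79130
  G=155: 155/255≈0.6078 > 0.04045 → ((0.6078+0.055)/1.055)^2.4 ≈ 0.32778
  B=159: 159/255≈0.6235 > 0.04045 → ((0.6235+0.055)/1.055)^2.4 ≈ 0.34670
  L2 = 0.2126×0.79130 + 0.7152×0.32778 + 0.0722×0.34670 ≈ 0.42769
Lighter = 0.42769, Darker = 0.19992
Ratio = (L_lighter + 0.05) / (L_darker + 0.05)
Ratio = (0.42769 + 0.05) / (0.19992 + 0.05) = 0.47769 / 0.24992 ≈ 1.9114
Ratio ≈ 1.91:1


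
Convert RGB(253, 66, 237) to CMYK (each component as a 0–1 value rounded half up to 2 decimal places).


R'=253/255≈0.9922, G'=66/255≈0.2588, B'=237/255≈0.9294
K = 1 - max(R',G',B') = 1 - 253/255 = 2/255 = 0.00784… → 0.01
(1-R'-K)/(1-K) simplifies to (max-R)/max with max = 253:
C = (253-253)/253 = 0/253 = 0 → 0.00
M = (253-66)/253 = 187/253 = 0.73913… → 0.74
Y = (253-237)/253 = 16/253 = 0.06324… → 0.06
= CMYK(0.00, 0.74, 0.06, 0.01)


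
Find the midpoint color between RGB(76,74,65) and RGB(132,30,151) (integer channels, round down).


Midpoint: each channel = ⌊(C₁+C₂)/2⌋
R: ⌊(76+132)/2⌋ = 104
G: ⌊(74+30)/2⌋ = 52
B: ⌊(65+151)/2⌋ = 108
= RGB(104, 52, 108)


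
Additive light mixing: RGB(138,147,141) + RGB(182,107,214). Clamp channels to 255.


Additive: each channel = min(255, C₁+C₂)
R: 138+182 = 320 → 255
G: 147+107 = 254 → 254
B: 141+214 = 355 → 255
= RGB(255, 254, 255)


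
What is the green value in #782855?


Color: #782855
R = 78 = 120
G = 28 = 40
B = 55 = 85
Green = 40


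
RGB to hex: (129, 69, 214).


R = 129 → 81 (hex)
G = 69 → 45 (hex)
B = 214 → D6 (hex)
Hex = #8145D6


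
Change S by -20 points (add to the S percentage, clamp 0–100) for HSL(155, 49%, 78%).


Original S = 49%
Adjustment = -20 percentage points
New S = 49 + (-20) = 29
Clamp to [0, 100] → 29
= HSL(155°, 29%, 78%)


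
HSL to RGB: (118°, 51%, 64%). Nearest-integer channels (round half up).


H=118°, S=0.51, L=0.64
C = (1-|2L-1|)×S = (1-|0.28|)×0.51 = 0.3672
H' = H/60 = 118/60 ≈ 1.9667; X = C×(1-|H' mod 2 - 1|) = 0.01224
m = L - C/2 = 0.64 - 0.1836 = 0.4564
Sector ⌊H'⌋ = 1 → (R',G',B') = (0.01224, 0.3672, 0.0)
RGB = ((R'+m)×255, (G'+m)×255, (B'+m)×255) = (119.5032, 210.018, 116.382)
Round half up → RGB(120, 210, 116)


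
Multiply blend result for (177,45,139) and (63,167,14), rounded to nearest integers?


Multiply: C = A×B/255, rounded to nearest integer
R: 177×63/255 = 11151/255 ≈ 43.729 → 44
G: 45×167/255 = 7515/255 ≈ 29.471 → 29
B: 139×14/255 = 1946/255 ≈ 7.631 → 8
= RGB(44, 29, 8)


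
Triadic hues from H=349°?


Triadic: equally spaced at 120° intervals
H1 = 349°
H2 = (349 + 120) mod 360 = 109°
H3 = (349 + 240) mod 360 = 229°
Triadic = 349°, 109°, 229°


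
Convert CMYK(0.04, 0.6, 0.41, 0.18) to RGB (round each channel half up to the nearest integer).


R = 255 × (1-C) × (1-K) = 255 × 0.96 × 0.82 = 200.736 → 201
G = 255 × (1-M) × (1-K) = 255 × 0.40 × 0.82 = 83.64 → 84
B = 255 × (1-Y) × (1-K) = 255 × 0.59 × 0.82 = 123.369 → 123
= RGB(201, 84, 123)


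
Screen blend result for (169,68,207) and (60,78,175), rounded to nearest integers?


Screen: C = 255 - (255-A)×(255-B)/255, rounded to nearest integer
R: 255 - (255-169)×(255-60)/255 = 255 - 16770/255 ≈ 255 - 65.765 = 189.235 → 189
G: 255 - (255-68)×(255-78)/255 = 255 - 33099/255 ≈ 255 - 129.800 = 125.200 → 125
B: 255 - (255-207)×(255-175)/255 = 255 - 3840/255 ≈ 255 - 15.059 = 239.941 → 240
= RGB(189, 125, 240)


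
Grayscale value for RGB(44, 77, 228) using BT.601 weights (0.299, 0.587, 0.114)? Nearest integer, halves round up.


Gray = 0.299×R + 0.587×G + 0.114×B
Gray = 0.299×44 + 0.587×77 + 0.114×228
Gray = 13.156 + 45.199 + 25.992
Gray = 84.347 → round half up → 84
Gray = 84


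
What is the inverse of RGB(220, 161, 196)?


Invert: (255-R, 255-G, 255-B)
R: 255-220 = 35
G: 255-161 = 94
B: 255-196 = 59
= RGB(35, 94, 59)


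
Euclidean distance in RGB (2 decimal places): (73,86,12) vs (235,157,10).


d = √[(R₁-R₂)² + (G₁-G₂)² + (B₁-B₂)²]
d = √[(73-235)² + (86-157)² + (12-10)²]
d = √[26244 + 5041 + 4]
d = √31289
d ≈ 176.89


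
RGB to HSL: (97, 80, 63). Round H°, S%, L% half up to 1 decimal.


Normalize: R'=97/255≈0.3804, G'=80/255≈0.3137, B'=63/255≈0.2471
Max=97/255, Min=63/255, Δ=Max-Min=34/255
L = (Max+Min)/2 = (97+63)/510 = 160/510 = 0.31372… → L = 31.4%
L ≤ 0.5 → S = Δ/(Max+Min) = 34/(97+63) = 34/160 = 0.2125 → S = 21.3%
(the 1/255 factors cancel in S and H, so raw channel differences can be used)
Max is R' → H = 60 × (((G-B)/Δ) mod 6) = 60 × (((80-63)/34) mod 6)
  17/34 = 0.5
  H = 60 × 0.5 = 30° → H = 30.0°
= HSL(30.0°, 21.3%, 31.4%)


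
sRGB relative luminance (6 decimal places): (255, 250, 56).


Linearize each channel (sRGB transfer function): c = v/255; c_lin = c/12.92 if c ≤ 0.04045, else ((c+0.055)/1.055)^2.4
  R: 255/255 ≈ 1.000000 > 0.04045 → ((1.000000+0.055)/1.055)^2.4 ≈ 1.000000
  G: 250/255 ≈ 0.980392 > 0.04045 → ((0.980392+0.055)/1.055)^2.4 ≈ 0.955973
  B: 56/255 ≈ 0.219608 > 0.04045 → ((0.219608+0.055)/1.055)^2.4 ≈ 0.039546
R_lin = 1.000000, G_lin = 0.955973, B_lin = 0.039546
L = 0.2126×R + 0.7152×G + 0.0722×B
L = 0.2126×1.000000 + 0.7152×0.955973 + 0.0722×0.039546
L ≈ 0.899167


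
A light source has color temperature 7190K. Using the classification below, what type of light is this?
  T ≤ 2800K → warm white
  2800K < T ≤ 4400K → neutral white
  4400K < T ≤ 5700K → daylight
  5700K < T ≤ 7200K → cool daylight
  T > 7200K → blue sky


Temperature: 7190K
5700K < 7190K ≤ 7200K → cool daylight
Classification: cool daylight


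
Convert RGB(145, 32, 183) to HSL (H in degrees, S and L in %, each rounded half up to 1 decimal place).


Normalize: R'=145/255≈0.5686, G'=32/255≈0.1255, B'=183/255≈0.7176
Max=183/255, Min=32/255, Δ=Max-Min=151/255
L = (Max+Min)/2 = (183+32)/510 = 215/510 = 0.42156… → L = 42.2%
L ≤ 0.5 → S = Δ/(Max+Min) = 151/(183+32) = 151/215 = 0.70232… → S = 70.2%
(the 1/255 factors cancel in S and H, so raw channel differences can be used)
Max is B' → H = 60 × ((R-G)/Δ + 4) = 60 × ((145-32)/151 + 4)
  113/151 + 4 = 0.7483… + 4 = 4.7483…
  H = 60 × 4.7483… = 284.900…° → H = 284.9°
= HSL(284.9°, 70.2%, 42.2%)


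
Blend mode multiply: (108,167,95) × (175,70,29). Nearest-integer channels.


Multiply: C = A×B/255, rounded to nearest integer
R: 108×175/255 = 18900/255 ≈ 74.118 → 74
G: 167×70/255 = 11690/255 ≈ 45.843 → 46
B: 95×29/255 = 2755/255 ≈ 10.804 → 11
= RGB(74, 46, 11)


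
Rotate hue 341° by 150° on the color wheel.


New hue = (H + rotation) mod 360
New hue = (341 + 150) mod 360
= 491 mod 360
= 131°


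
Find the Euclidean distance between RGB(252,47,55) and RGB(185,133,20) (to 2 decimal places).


d = √[(R₁-R₂)² + (G₁-G₂)² + (B₁-B₂)²]
d = √[(252-185)² + (47-133)² + (55-20)²]
d = √[4489 + 7396 + 1225]
d = √13110
d ≈ 114.50


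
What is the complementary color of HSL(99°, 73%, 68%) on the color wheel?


Complement = opposite side of color wheel = hue + 180°
H' = (99 + 180) mod 360 = 279°
S and L unchanged.
= HSL(279°, 73%, 68%)


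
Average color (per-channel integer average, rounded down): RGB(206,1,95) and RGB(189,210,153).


Midpoint: each channel = ⌊(C₁+C₂)/2⌋
R: ⌊(206+189)/2⌋ = 197
G: ⌊(1+210)/2⌋ = 105
B: ⌊(95+153)/2⌋ = 124
= RGB(197, 105, 124)


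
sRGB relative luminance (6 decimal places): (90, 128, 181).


Linearize each channel (sRGB transfer function): c = v/255; c_lin = c/12.92 if c ≤ 0.04045, else ((c+0.055)/1.055)^2.4
  R: 90/255 ≈ 0.352941 > 0.04045 → ((0.352941+0.055)/1.055)^2.4 ≈ 0.102242
  G: 128/255 ≈ 0.501961 > 0.04045 → ((0.501961+0.055)/1.055)^2.4 ≈ 0.215861
  B: 181/255 ≈ 0.709804 > 0.04045 → ((0.709804+0.055)/1.055)^2.4 ≈ 0.462077
R_lin = 0.102242, G_lin = 0.215861, B_lin = 0.462077
L = 0.2126×R + 0.7152×G + 0.0722×B
L = 0.2126×0.102242 + 0.7152×0.215861 + 0.0722×0.462077
L ≈ 0.209482


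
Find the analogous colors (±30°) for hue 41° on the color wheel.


Base hue: 41°
Left analog: (41 - 30) mod 360 = 11°
Right analog: (41 + 30) mod 360 = 71°
Analogous hues = 11° and 71°


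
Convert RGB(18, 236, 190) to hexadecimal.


R = 18 → 12 (hex)
G = 236 → EC (hex)
B = 190 → BE (hex)
Hex = #12ECBE


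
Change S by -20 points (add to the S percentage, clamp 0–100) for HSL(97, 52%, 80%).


Original S = 52%
Adjustment = -20 percentage points
New S = 52 + (-20) = 32
Clamp to [0, 100] → 32
= HSL(97°, 32%, 80%)


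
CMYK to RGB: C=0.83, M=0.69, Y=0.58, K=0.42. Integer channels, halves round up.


R = 255 × (1-C) × (1-K) = 255 × 0.17 × 0.58 = 25.143 → 25
G = 255 × (1-M) × (1-K) = 255 × 0.31 × 0.58 = 45.849 → 46
B = 255 × (1-Y) × (1-K) = 255 × 0.42 × 0.58 = 62.118 → 62
= RGB(25, 46, 62)


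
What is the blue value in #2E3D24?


Color: #2E3D24
R = 2E = 46
G = 3D = 61
B = 24 = 36
Blue = 36


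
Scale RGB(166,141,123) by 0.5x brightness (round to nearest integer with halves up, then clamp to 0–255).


Multiply each channel by 0.5, round half up, clamp to [0, 255]
R: 166×0.5 = 83
G: 141×0.5 = 70.5 → round → 71
B: 123×0.5 = 61.5 → round → 62
= RGB(83, 71, 62)


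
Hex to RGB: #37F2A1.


37 → 55 (R)
F2 → 242 (G)
A1 → 161 (B)
= RGB(55, 242, 161)


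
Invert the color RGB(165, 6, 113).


Invert: (255-R, 255-G, 255-B)
R: 255-165 = 90
G: 255-6 = 249
B: 255-113 = 142
= RGB(90, 249, 142)


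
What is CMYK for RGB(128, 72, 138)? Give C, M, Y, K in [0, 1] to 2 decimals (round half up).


R'=128/255≈0.5020, G'=72/255≈0.2824, B'=138/255≈0.5412
K = 1 - max(R',G',B') = 1 - 138/255 = 117/255 = 0.45882… → 0.46
(1-R'-K)/(1-K) simplifies to (max-R)/max with max = 138:
C = (138-128)/138 = 10/138 = 0.07246… → 0.07
M = (138-72)/138 = 66/138 = 0.47826… → 0.48
Y = (138-138)/138 = 0/138 = 0 → 0.00
= CMYK(0.07, 0.48, 0.00, 0.46)


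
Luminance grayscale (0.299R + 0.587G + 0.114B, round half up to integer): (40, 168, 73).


Gray = 0.299×R + 0.587×G + 0.114×B
Gray = 0.299×40 + 0.587×168 + 0.114×73
Gray = 11.960 + 98.616 + 8.322
Gray = 118.898 → round half up → 119
Gray = 119


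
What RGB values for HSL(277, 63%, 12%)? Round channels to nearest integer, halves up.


H=277°, S=0.63, L=0.12
C = (1-|2L-1|)×S = (1-|-0.76|)×0.63 = 0.1512
H' = H/60 = 277/60 ≈ 4.6167; X = C×(1-|H' mod 2 - 1|) = 0.09324
m = L - C/2 = 0.12 - 0.0756 = 0.0444
Sector ⌊H'⌋ = 4 → (R',G',B') = (0.09324, 0.0, 0.1512)
RGB = ((R'+m)×255, (G'+m)×255, (B'+m)×255) = (35.0982, 11.322, 49.878)
Round half up → RGB(35, 11, 50)


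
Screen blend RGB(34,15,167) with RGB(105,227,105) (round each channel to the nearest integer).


Screen: C = 255 - (255-A)×(255-B)/255, rounded to nearest integer
R: 255 - (255-34)×(255-105)/255 = 255 - 33150/255 ≈ 255 - 130.000 = 125.000 → 125
G: 255 - (255-15)×(255-227)/255 = 255 - 6720/255 ≈ 255 - 26.353 = 228.647 → 229
B: 255 - (255-167)×(255-105)/255 = 255 - 13200/255 ≈ 255 - 51.765 = 203.235 → 203
= RGB(125, 229, 203)


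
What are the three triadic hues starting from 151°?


Triadic: equally spaced at 120° intervals
H1 = 151°
H2 = (151 + 120) mod 360 = 271°
H3 = (151 + 240) mod 360 = 31°
Triadic = 151°, 271°, 31°


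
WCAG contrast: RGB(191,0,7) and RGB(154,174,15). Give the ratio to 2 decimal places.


Linearize each sRGB channel c=v/255: c/12.92 if c ≤ 0.04045 else ((c+0.055)/1.055)^2.4
L = 0.2126×R_lin + 0.7152×G_lin + 0.0722×B_lin
Color 1 (191,0,7):
  R=191: 191/255≈0.7490 > 0.04045 → ((0.7490+0.055)/1.055)^2.4 ≈ 0.52100
  G=0: 0/255≈0.0000 ≤ 0.04045 → 0.0000/12.92 ≈ 0.00000
  B=7: 7/255≈0.0275 ≤ 0.04045 → 0.0275/12.92 ≈ 0.00212
  L1 = 0.2126×0.52100 + 0.7152×0.00000 + 0.0722×0.00212 ≈ 0.11092
Color 2 (154,174,15):
  R=154: 154/255≈0.6039 > 0.04045 → ((0.6039+0.055)/1.055)^2.4 ≈ 0.32314
  G=174: 174/255≈0.6824 > 0.04045 → ((0.6824+0.055)/1.055)^2.4 ≈ 0.42327
  B=15: 15/255≈0.0588 > 0.04045 → ((0.0588+0.055)/1.055)^2.4 ≈ 0.00478
  L2 = 0.2126×0.32314 + 0.7152×0.42327 + 0.0722×0.00478 ≈ 0.37177
Lighter = 0.37177, Darker = 0.11092
Ratio = (L_lighter + 0.05) / (L_darker + 0.05)
Ratio = (0.37177 + 0.05) / (0.11092 + 0.05) = 0.42177 / 0.16092 ≈ 2.6210
Ratio ≈ 2.62:1


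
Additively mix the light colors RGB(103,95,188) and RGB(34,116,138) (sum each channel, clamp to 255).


Additive: each channel = min(255, C₁+C₂)
R: 103+34 = 137 → 137
G: 95+116 = 211 → 211
B: 188+138 = 326 → 255
= RGB(137, 211, 255)


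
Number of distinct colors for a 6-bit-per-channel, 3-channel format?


Total bits = 6 bits/channel × 3 channels = 18 bits
Distinct colors = 2^18
= 262,144 colors


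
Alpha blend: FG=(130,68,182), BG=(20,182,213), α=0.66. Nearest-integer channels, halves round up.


C = α×F + (1-α)×B, with 1-α = 0.34
R: 0.66×130 + 0.34×20 = 85.80 + 6.80 = 92.60 → 93
G: 0.66×68 + 0.34×182 = 44.88 + 61.88 = 106.76 → 107
B: 0.66×182 + 0.34×213 = 120.12 + 72.42 = 192.54 → 193
= RGB(93, 107, 193)


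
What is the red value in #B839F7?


Color: #B839F7
R = B8 = 184
G = 39 = 57
B = F7 = 247
Red = 184


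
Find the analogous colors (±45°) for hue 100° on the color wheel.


Base hue: 100°
Left analog: (100 - 45) mod 360 = 55°
Right analog: (100 + 45) mod 360 = 145°
Analogous hues = 55° and 145°


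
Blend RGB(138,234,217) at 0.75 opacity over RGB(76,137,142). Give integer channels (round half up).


C = α×F + (1-α)×B, with 1-α = 0.25
R: 0.75×138 + 0.25×76 = 103.50 + 19.00 = 122.50 → 123
G: 0.75×234 + 0.25×137 = 175.50 + 34.25 = 209.75 → 210
B: 0.75×217 + 0.25×142 = 162.75 + 35.50 = 198.25 → 198
= RGB(123, 210, 198)


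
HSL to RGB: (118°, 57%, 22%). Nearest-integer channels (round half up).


H=118°, S=0.57, L=0.22
C = (1-|2L-1|)×S = (1-|-0.56|)×0.57 = 0.2508
H' = H/60 = 118/60 ≈ 1.9667; X = C×(1-|H' mod 2 - 1|) = 0.00836
m = L - C/2 = 0.22 - 0.1254 = 0.0946
Sector ⌊H'⌋ = 1 → (R',G',B') = (0.00836, 0.2508, 0.0)
RGB = ((R'+m)×255, (G'+m)×255, (B'+m)×255) = (26.2548, 88.077, 24.123)
Round half up → RGB(26, 88, 24)


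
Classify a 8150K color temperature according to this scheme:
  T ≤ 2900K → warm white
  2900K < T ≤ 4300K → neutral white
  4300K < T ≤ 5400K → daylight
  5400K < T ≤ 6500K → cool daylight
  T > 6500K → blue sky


Temperature: 8150K
8150K > 6500K → blue sky
Classification: blue sky


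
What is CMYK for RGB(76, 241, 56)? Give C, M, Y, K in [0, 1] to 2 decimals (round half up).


R'=76/255≈0.2980, G'=241/255≈0.9451, B'=56/255≈0.2196
K = 1 - max(R',G',B') = 1 - 241/255 = 14/255 = 0.05490… → 0.05
(1-R'-K)/(1-K) simplifies to (max-R)/max with max = 241:
C = (241-76)/241 = 165/241 = 0.68464… → 0.68
M = (241-241)/241 = 0/241 = 0 → 0.00
Y = (241-56)/241 = 185/241 = 0.76763… → 0.77
= CMYK(0.68, 0.00, 0.77, 0.05)


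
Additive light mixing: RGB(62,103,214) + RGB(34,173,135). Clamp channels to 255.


Additive: each channel = min(255, C₁+C₂)
R: 62+34 = 96 → 96
G: 103+173 = 276 → 255
B: 214+135 = 349 → 255
= RGB(96, 255, 255)


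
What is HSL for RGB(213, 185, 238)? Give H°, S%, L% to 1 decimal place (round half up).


Normalize: R'=213/255≈0.8353, G'=185/255≈0.7255, B'=238/255≈0.9333
Max=238/255, Min=185/255, Δ=Max-Min=53/255
L = (Max+Min)/2 = (238+185)/510 = 423/510 = 0.82941… → L = 82.9%
L > 0.5 → S = Δ/(2-Max-Min) = 53/(510-238-185) = 53/87 = 0.60919… → S = 60.9%
(the 1/255 factors cancel in S and H, so raw channel differences can be used)
Max is B' → H = 60 × ((R-G)/Δ + 4) = 60 × ((213-185)/53 + 4)
  28/53 + 4 = 0.5283… + 4 = 4.5283…
  H = 60 × 4.5283… = 271.698…° → H = 271.7°
= HSL(271.7°, 60.9%, 82.9%)


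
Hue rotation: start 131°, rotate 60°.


New hue = (H + rotation) mod 360
New hue = (131 + 60) mod 360
= 191 mod 360
= 191°


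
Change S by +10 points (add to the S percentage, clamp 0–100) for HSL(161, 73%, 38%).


Original S = 73%
Adjustment = +10 percentage points
New S = 73 + (10) = 83
Clamp to [0, 100] → 83
= HSL(161°, 83%, 38%)


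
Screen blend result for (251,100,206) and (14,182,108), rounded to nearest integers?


Screen: C = 255 - (255-A)×(255-B)/255, rounded to nearest integer
R: 255 - (255-251)×(255-14)/255 = 255 - 964/255 ≈ 255 - 3.780 = 251.220 → 251
G: 255 - (255-100)×(255-182)/255 = 255 - 11315/255 ≈ 255 - 44.373 = 210.627 → 211
B: 255 - (255-206)×(255-108)/255 = 255 - 7203/255 ≈ 255 - 28.247 = 226.753 → 227
= RGB(251, 211, 227)


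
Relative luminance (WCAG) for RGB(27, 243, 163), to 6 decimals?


Linearize each channel (sRGB transfer function): c = v/255; c_lin = c/12.92 if c ≤ 0.04045, else ((c+0.055)/1.055)^2.4
  R: 27/255 ≈ 0.105882 > 0.04045 → ((0.105882+0.055)/1.055)^2.4 ≈ 0.010960
  G: 243/255 ≈ 0.952941 > 0.04045 → ((0.952941+0.055)/1.055)^2.4 ≈ 0.896269
  B: 163/255 ≈ 0.639216 > 0.04045 → ((0.639216+0.055)/1.055)^2.4 ≈ 0.366253
R_lin = 0.010960, G_lin = 0.896269, B_lin = 0.366253
L = 0.2126×R + 0.7152×G + 0.0722×B
L = 0.2126×0.010960 + 0.7152×0.896269 + 0.0722×0.366253
L ≈ 0.669785


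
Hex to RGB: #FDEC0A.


FD → 253 (R)
EC → 236 (G)
0A → 10 (B)
= RGB(253, 236, 10)


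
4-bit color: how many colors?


Colors = 2^bits = 2^4
= 16 colors


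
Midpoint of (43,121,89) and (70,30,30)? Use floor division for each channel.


Midpoint: each channel = ⌊(C₁+C₂)/2⌋
R: ⌊(43+70)/2⌋ = 56
G: ⌊(121+30)/2⌋ = 75
B: ⌊(89+30)/2⌋ = 59
= RGB(56, 75, 59)


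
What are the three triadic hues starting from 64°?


Triadic: equally spaced at 120° intervals
H1 = 64°
H2 = (64 + 120) mod 360 = 184°
H3 = (64 + 240) mod 360 = 304°
Triadic = 64°, 184°, 304°


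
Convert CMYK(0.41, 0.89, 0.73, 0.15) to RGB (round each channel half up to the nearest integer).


R = 255 × (1-C) × (1-K) = 255 × 0.59 × 0.85 = 127.8825 → 128
G = 255 × (1-M) × (1-K) = 255 × 0.11 × 0.85 = 23.8425 → 24
B = 255 × (1-Y) × (1-K) = 255 × 0.27 × 0.85 = 58.5225 → 59
= RGB(128, 24, 59)


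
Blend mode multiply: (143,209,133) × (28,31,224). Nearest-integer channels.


Multiply: C = A×B/255, rounded to nearest integer
R: 143×28/255 = 4004/255 ≈ 15.702 → 16
G: 209×31/255 = 6479/255 ≈ 25.408 → 25
B: 133×224/255 = 29792/255 ≈ 116.831 → 117
= RGB(16, 25, 117)


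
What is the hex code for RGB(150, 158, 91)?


R = 150 → 96 (hex)
G = 158 → 9E (hex)
B = 91 → 5B (hex)
Hex = #969E5B


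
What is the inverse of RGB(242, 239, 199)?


Invert: (255-R, 255-G, 255-B)
R: 255-242 = 13
G: 255-239 = 16
B: 255-199 = 56
= RGB(13, 16, 56)


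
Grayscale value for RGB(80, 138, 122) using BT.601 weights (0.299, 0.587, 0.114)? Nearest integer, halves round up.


Gray = 0.299×R + 0.587×G + 0.114×B
Gray = 0.299×80 + 0.587×138 + 0.114×122
Gray = 23.920 + 81.006 + 13.908
Gray = 118.834 → round half up → 119
Gray = 119


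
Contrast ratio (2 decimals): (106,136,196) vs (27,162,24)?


Linearize each sRGB channel c=v/255: c/12.92 if c ≤ 0.04045 else ((c+0.055)/1.055)^2.4
L = 0.2126×R_lin + 0.7152×G_lin + 0.0722×B_lin
Color 1 (106,136,196):
  R=106: 106/255≈0.4157 > 0.04045 → ((0.4157+0.055)/1.055)^2.4 ≈ 0.14413
  G=136: 136/255≈0.5333 > 0.04045 → ((0.5333+0.055)/1.055)^2.4 ≈ 0.24620
  B=196: 196/255≈0.7686 > 0.04045 → ((0.7686+0.055)/1.055)^2.4 ≈ 0.55201
  L1 = 0.2126×0.14413 + 0.7152×0.24620 + 0.0722×0.55201 ≈ 0.24658
Color 2 (27,162,24):
  R=27: 27/255≈0.1059 > 0.04045 → ((0.1059+0.055)/1.055)^2.4 ≈ 0.01096
  G=162: 162/255≈0.6353 > 0.04045 → ((0.6353+0.055)/1.055)^2.4 ≈ 0.36131
  B=24: 24/255≈0.0941 > 0.04045 → ((0.0941+0.055)/1.055)^2.4 ≈ 0.00913
  L2 = 0.2126×0.01096 + 0.7152×0.36131 + 0.0722×0.00913 ≈ 0.26140
Lighter = 0.26140, Darker = 0.24658
Ratio = (L_lighter + 0.05) / (L_darker + 0.05)
Ratio = (0.26140 + 0.05) / (0.24658 + 0.05) = 0.31140 / 0.29658 ≈ 1.0500
Ratio ≈ 1.05:1


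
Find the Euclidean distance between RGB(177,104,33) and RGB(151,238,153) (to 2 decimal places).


d = √[(R₁-R₂)² + (G₁-G₂)² + (B₁-B₂)²]
d = √[(177-151)² + (104-238)² + (33-153)²]
d = √[676 + 17956 + 14400]
d = √33032
d ≈ 181.75


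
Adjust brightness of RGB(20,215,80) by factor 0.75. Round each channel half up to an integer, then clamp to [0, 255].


Multiply each channel by 0.75, round half up, clamp to [0, 255]
R: 20×0.75 = 15
G: 215×0.75 = 161.25 → round → 161
B: 80×0.75 = 60
= RGB(15, 161, 60)


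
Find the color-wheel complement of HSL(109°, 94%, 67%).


Complement = opposite side of color wheel = hue + 180°
H' = (109 + 180) mod 360 = 289°
S and L unchanged.
= HSL(289°, 94%, 67%)


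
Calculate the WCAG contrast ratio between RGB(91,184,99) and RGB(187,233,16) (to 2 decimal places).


Linearize each sRGB channel c=v/255: c/12.92 if c ≤ 0.04045 else ((c+0.055)/1.055)^2.4
L = 0.2126×R_lin + 0.7152×G_lin + 0.0722×B_lin
Color 1 (91,184,99):
  R=91: 91/255≈0.3569 > 0.04045 → ((0.3569+0.055)/1.055)^2.4 ≈ 0.10462
  G=184: 184/255≈0.7216 > 0.04045 → ((0.7216+0.055)/1.055)^2.4 ≈ 0.47932
  B=99: 99/255≈0.3882 > 0.04045 → ((0.3882+0.055)/1.055)^2.4 ≈ 0.12477
  L1 = 0.2126×0.10462 + 0.7152×0.47932 + 0.0722×0.12477 ≈ 0.37406
Color 2 (187,233,16):
  R=187: 187/255≈0.7333 > 0.04045 → ((0.7333+0.055)/1.055)^2.4 ≈ 0.49693
  G=233: 233/255≈0.9137 > 0.04045 → ((0.9137+0.055)/1.055)^2.4 ≈ 0.81485
  B=16: 16/255≈0.0627 > 0.04045 → ((0.0627+0.055)/1.055)^2.4 ≈ 0.00518
  L2 = 0.2126×0.49693 + 0.7152×0.81485 + 0.0722×0.00518 ≈ 0.68880
Lighter = 0.68880, Darker = 0.37406
Ratio = (L_lighter + 0.05) / (L_darker + 0.05)
Ratio = (0.68880 + 0.05) / (0.37406 + 0.05) = 0.73880 / 0.42406 ≈ 1.7422
Ratio ≈ 1.74:1


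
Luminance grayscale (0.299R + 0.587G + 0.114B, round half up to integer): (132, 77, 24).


Gray = 0.299×R + 0.587×G + 0.114×B
Gray = 0.299×132 + 0.587×77 + 0.114×24
Gray = 39.468 + 45.199 + 2.736
Gray = 87.403 → round half up → 87
Gray = 87


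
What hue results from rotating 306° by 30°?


New hue = (H + rotation) mod 360
New hue = (306 + 30) mod 360
= 336 mod 360
= 336°


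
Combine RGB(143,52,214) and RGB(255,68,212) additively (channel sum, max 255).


Additive: each channel = min(255, C₁+C₂)
R: 143+255 = 398 → 255
G: 52+68 = 120 → 120
B: 214+212 = 426 → 255
= RGB(255, 120, 255)


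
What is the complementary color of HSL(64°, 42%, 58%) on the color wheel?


Complement = opposite side of color wheel = hue + 180°
H' = (64 + 180) mod 360 = 244°
S and L unchanged.
= HSL(244°, 42%, 58%)


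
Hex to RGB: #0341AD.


03 → 3 (R)
41 → 65 (G)
AD → 173 (B)
= RGB(3, 65, 173)


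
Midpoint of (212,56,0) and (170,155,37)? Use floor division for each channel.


Midpoint: each channel = ⌊(C₁+C₂)/2⌋
R: ⌊(212+170)/2⌋ = 191
G: ⌊(56+155)/2⌋ = 105
B: ⌊(0+37)/2⌋ = 18
= RGB(191, 105, 18)


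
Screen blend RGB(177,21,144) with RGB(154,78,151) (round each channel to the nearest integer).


Screen: C = 255 - (255-A)×(255-B)/255, rounded to nearest integer
R: 255 - (255-177)×(255-154)/255 = 255 - 7878/255 ≈ 255 - 30.894 = 224.106 → 224
G: 255 - (255-21)×(255-78)/255 = 255 - 41418/255 ≈ 255 - 162.424 = 92.576 → 93
B: 255 - (255-144)×(255-151)/255 = 255 - 11544/255 ≈ 255 - 45.271 = 209.729 → 210
= RGB(224, 93, 210)


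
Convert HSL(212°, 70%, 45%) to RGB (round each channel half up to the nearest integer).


H=212°, S=0.70, L=0.45
C = (1-|2L-1|)×S = (1-|-0.10|)×0.70 = 0.63
H' = H/60 = 212/60 ≈ 3.5333; X = C×(1-|H' mod 2 - 1|) = 0.294
m = L - C/2 = 0.45 - 0.315 = 0.135
Sector ⌊H'⌋ = 3 → (R',G',B') = (0.0, 0.294, 0.63)
RGB = ((R'+m)×255, (G'+m)×255, (B'+m)×255) = (34.425, 109.395, 195.075)
Round half up → RGB(34, 109, 195)


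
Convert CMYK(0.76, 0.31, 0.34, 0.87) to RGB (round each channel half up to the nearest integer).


R = 255 × (1-C) × (1-K) = 255 × 0.24 × 0.13 = 7.956 → 8
G = 255 × (1-M) × (1-K) = 255 × 0.69 × 0.13 = 22.8735 → 23
B = 255 × (1-Y) × (1-K) = 255 × 0.66 × 0.13 = 21.879 → 22
= RGB(8, 23, 22)


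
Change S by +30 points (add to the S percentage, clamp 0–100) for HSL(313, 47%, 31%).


Original S = 47%
Adjustment = +30 percentage points
New S = 47 + (30) = 77
Clamp to [0, 100] → 77
= HSL(313°, 77%, 31%)


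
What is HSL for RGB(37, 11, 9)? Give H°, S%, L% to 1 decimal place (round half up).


Normalize: R'=37/255≈0.1451, G'=11/255≈0.0431, B'=9/255≈0.0353
Max=37/255, Min=9/255, Δ=Max-Min=28/255
L = (Max+Min)/2 = (37+9)/510 = 46/510 = 0.09019… → L = 9.0%
L ≤ 0.5 → S = Δ/(Max+Min) = 28/(37+9) = 28/46 = 0.60869… → S = 60.9%
(the 1/255 factors cancel in S and H, so raw channel differences can be used)
Max is R' → H = 60 × (((G-B)/Δ) mod 6) = 60 × (((11-9)/28) mod 6)
  2/28 = 0.0714…
  H = 60 × 0.0714… = 4.285…° → H = 4.3°
= HSL(4.3°, 60.9%, 9.0%)


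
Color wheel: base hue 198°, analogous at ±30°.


Base hue: 198°
Left analog: (198 - 30) mod 360 = 168°
Right analog: (198 + 30) mod 360 = 228°
Analogous hues = 168° and 228°


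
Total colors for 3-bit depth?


Colors = 2^bits = 2^3
= 8 colors


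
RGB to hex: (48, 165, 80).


R = 48 → 30 (hex)
G = 165 → A5 (hex)
B = 80 → 50 (hex)
Hex = #30A550


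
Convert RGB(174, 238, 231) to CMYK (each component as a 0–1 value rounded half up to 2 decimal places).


R'=174/255≈0.6824, G'=238/255≈0.9333, B'=231/255≈0.9059
K = 1 - max(R',G',B') = 1 - 238/255 = 17/255 = 0.06666… → 0.07
(1-R'-K)/(1-K) simplifies to (max-R)/max with max = 238:
C = (238-174)/238 = 64/238 = 0.26890… → 0.27
M = (238-238)/238 = 0/238 = 0 → 0.00
Y = (238-231)/238 = 7/238 = 0.02941… → 0.03
= CMYK(0.27, 0.00, 0.03, 0.07)


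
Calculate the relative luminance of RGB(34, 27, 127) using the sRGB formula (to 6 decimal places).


Linearize each channel (sRGB transfer function): c = v/255; c_lin = c/12.92 if c ≤ 0.04045, else ((c+0.055)/1.055)^2.4
  R: 34/255 ≈ 0.133333 > 0.04045 → ((0.133333+0.055)/1.055)^2.4 ≈ 0.015996
  G: 27/255 ≈ 0.105882 > 0.04045 → ((0.105882+0.055)/1.055)^2.4 ≈ 0.010960
  B: 127/255 ≈ 0.498039 > 0.04045 → ((0.498039+0.055)/1.055)^2.4 ≈ 0.212231
R_lin = 0.015996, G_lin = 0.010960, B_lin = 0.212231
L = 0.2126×R + 0.7152×G + 0.0722×B
L = 0.2126×0.015996 + 0.7152×0.010960 + 0.0722×0.212231
L ≈ 0.026563


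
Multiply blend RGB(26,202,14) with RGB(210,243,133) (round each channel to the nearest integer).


Multiply: C = A×B/255, rounded to nearest integer
R: 26×210/255 = 5460/255 ≈ 21.412 → 21
G: 202×243/255 = 49086/255 ≈ 192.494 → 192
B: 14×133/255 = 1862/255 ≈ 7.302 → 7
= RGB(21, 192, 7)


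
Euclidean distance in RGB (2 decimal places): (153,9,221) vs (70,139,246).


d = √[(R₁-R₂)² + (G₁-G₂)² + (B₁-B₂)²]
d = √[(153-70)² + (9-139)² + (221-246)²]
d = √[6889 + 16900 + 625]
d = √24414
d ≈ 156.25


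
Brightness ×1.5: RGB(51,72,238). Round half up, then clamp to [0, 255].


Multiply each channel by 1.5, round half up, clamp to [0, 255]
R: 51×1.5 = 76.5 → round → 77
G: 72×1.5 = 108
B: 238×1.5 = 357 → clamp → 255
= RGB(77, 108, 255)


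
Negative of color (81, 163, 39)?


Invert: (255-R, 255-G, 255-B)
R: 255-81 = 174
G: 255-163 = 92
B: 255-39 = 216
= RGB(174, 92, 216)


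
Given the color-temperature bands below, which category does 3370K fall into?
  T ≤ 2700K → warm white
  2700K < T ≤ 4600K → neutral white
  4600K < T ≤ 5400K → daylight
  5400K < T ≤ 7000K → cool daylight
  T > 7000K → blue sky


Temperature: 3370K
2700K < 3370K ≤ 4600K → neutral white
Classification: neutral white


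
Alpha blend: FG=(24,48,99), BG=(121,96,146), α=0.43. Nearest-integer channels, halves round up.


C = α×F + (1-α)×B, with 1-α = 0.57
R: 0.43×24 + 0.57×121 = 10.32 + 68.97 = 79.29 → 79
G: 0.43×48 + 0.57×96 = 20.64 + 54.72 = 75.36 → 75
B: 0.43×99 + 0.57×146 = 42.57 + 83.22 = 125.79 → 126
= RGB(79, 75, 126)


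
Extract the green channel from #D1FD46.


Color: #D1FD46
R = D1 = 209
G = FD = 253
B = 46 = 70
Green = 253


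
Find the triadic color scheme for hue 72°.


Triadic: equally spaced at 120° intervals
H1 = 72°
H2 = (72 + 120) mod 360 = 192°
H3 = (72 + 240) mod 360 = 312°
Triadic = 72°, 192°, 312°


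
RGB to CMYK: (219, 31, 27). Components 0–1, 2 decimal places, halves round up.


R'=219/255≈0.8588, G'=31/255≈0.1216, B'=27/255≈0.1059
K = 1 - max(R',G',B') = 1 - 219/255 = 36/255 = 0.14117… → 0.14
(1-R'-K)/(1-K) simplifies to (max-R)/max with max = 219:
C = (219-219)/219 = 0/219 = 0 → 0.00
M = (219-31)/219 = 188/219 = 0.85844… → 0.86
Y = (219-27)/219 = 192/219 = 0.87671… → 0.88
= CMYK(0.00, 0.86, 0.88, 0.14)


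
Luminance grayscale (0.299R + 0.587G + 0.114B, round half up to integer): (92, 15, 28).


Gray = 0.299×R + 0.587×G + 0.114×B
Gray = 0.299×92 + 0.587×15 + 0.114×28
Gray = 27.508 + 8.805 + 3.192
Gray = 39.505 → round half up → 40
Gray = 40


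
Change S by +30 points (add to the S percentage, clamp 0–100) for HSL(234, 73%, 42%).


Original S = 73%
Adjustment = +30 percentage points
New S = 73 + (30) = 103
Clamp to [0, 100] → 100
= HSL(234°, 100%, 42%)


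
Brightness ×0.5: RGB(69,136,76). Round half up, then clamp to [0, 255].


Multiply each channel by 0.5, round half up, clamp to [0, 255]
R: 69×0.5 = 34.5 → round → 35
G: 136×0.5 = 68
B: 76×0.5 = 38
= RGB(35, 68, 38)


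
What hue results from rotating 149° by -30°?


New hue = (H + rotation) mod 360
New hue = (149 -30) mod 360
= 119 mod 360
= 119°


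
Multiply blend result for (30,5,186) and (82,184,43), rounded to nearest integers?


Multiply: C = A×B/255, rounded to nearest integer
R: 30×82/255 = 2460/255 ≈ 9.647 → 10
G: 5×184/255 = 920/255 ≈ 3.608 → 4
B: 186×43/255 = 7998/255 ≈ 31.365 → 31
= RGB(10, 4, 31)


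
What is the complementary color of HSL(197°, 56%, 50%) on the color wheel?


Complement = opposite side of color wheel = hue + 180°
H' = (197 + 180) mod 360 = 17°
S and L unchanged.
= HSL(17°, 56%, 50%)


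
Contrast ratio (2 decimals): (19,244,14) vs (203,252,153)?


Linearize each sRGB channel c=v/255: c/12.92 if c ≤ 0.04045 else ((c+0.055)/1.055)^2.4
L = 0.2126×R_lin + 0.7152×G_lin + 0.0722×B_lin
Color 1 (19,244,14):
  R=19: 19/255≈0.0745 > 0.04045 → ((0.0745+0.055)/1.055)^2.4 ≈ 0.00651
  G=244: 244/255≈0.9569 > 0.04045 → ((0.9569+0.055)/1.055)^2.4 ≈ 0.90466
  B=14: 14/255≈0.0549 > 0.04045 → ((0.0549+0.055)/1.055)^2.4 ≈ 0.00439
  L1 = 0.2126×0.00651 + 0.7152×0.90466 + 0.0722×0.00439 ≈ 0.64872
Color 2 (203,252,153):
  R=203: 203/255≈0.7961 > 0.04045 → ((0.7961+0.055)/1.055)^2.4 ≈ 0.59720
  G=252: 252/255≈0.9882 > 0.04045 → ((0.9882+0.055)/1.055)^2.4 ≈ 0.97345
  B=153: 153/255≈0.6000 > 0.04045 → ((0.6000+0.055)/1.055)^2.4 ≈ 0.31855
  L2 = 0.2126×0.59720 + 0.7152×0.97345 + 0.0722×0.31855 ≈ 0.84617
Lighter = 0.84617, Darker = 0.64872
Ratio = (L_lighter + 0.05) / (L_darker + 0.05)
Ratio = (0.84617 + 0.05) / (0.64872 + 0.05) = 0.89617 / 0.69872 ≈ 1.2826
Ratio ≈ 1.28:1


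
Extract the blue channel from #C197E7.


Color: #C197E7
R = C1 = 193
G = 97 = 151
B = E7 = 231
Blue = 231


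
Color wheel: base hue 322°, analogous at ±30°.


Base hue: 322°
Left analog: (322 - 30) mod 360 = 292°
Right analog: (322 + 30) mod 360 = 352°
Analogous hues = 292° and 352°


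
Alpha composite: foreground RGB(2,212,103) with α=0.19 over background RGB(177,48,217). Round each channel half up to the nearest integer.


C = α×F + (1-α)×B, with 1-α = 0.81
R: 0.19×2 + 0.81×177 = 0.38 + 143.37 = 143.75 → 144
G: 0.19×212 + 0.81×48 = 40.28 + 38.88 = 79.16 → 79
B: 0.19×103 + 0.81×217 = 19.57 + 175.77 = 195.34 → 195
= RGB(144, 79, 195)


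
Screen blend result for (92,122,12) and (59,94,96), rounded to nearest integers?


Screen: C = 255 - (255-A)×(255-B)/255, rounded to nearest integer
R: 255 - (255-92)×(255-59)/255 = 255 - 31948/255 ≈ 255 - 125.286 = 129.714 → 130
G: 255 - (255-122)×(255-94)/255 = 255 - 21413/255 ≈ 255 - 83.973 = 171.027 → 171
B: 255 - (255-12)×(255-96)/255 = 255 - 38637/255 ≈ 255 - 151.518 = 103.482 → 103
= RGB(130, 171, 103)


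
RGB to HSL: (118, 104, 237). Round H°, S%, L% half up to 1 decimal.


Normalize: R'=118/255≈0.4627, G'=104/255≈0.4078, B'=237/255≈0.9294
Max=237/255, Min=104/255, Δ=Max-Min=133/255
L = (Max+Min)/2 = (237+104)/510 = 341/510 = 0.66862… → L = 66.9%
L > 0.5 → S = Δ/(2-Max-Min) = 133/(510-237-104) = 133/169 = 0.78698… → S = 78.7%
(the 1/255 factors cancel in S and H, so raw channel differences can be used)
Max is B' → H = 60 × ((R-G)/Δ + 4) = 60 × ((118-104)/133 + 4)
  14/133 + 4 = 0.1052… + 4 = 4.1052…
  H = 60 × 4.1052… = 246.315…° → H = 246.3°
= HSL(246.3°, 78.7%, 66.9%)


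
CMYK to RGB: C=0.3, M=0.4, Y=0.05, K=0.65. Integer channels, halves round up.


R = 255 × (1-C) × (1-K) = 255 × 0.70 × 0.35 = 62.475 → 62
G = 255 × (1-M) × (1-K) = 255 × 0.60 × 0.35 = 53.55 → 54
B = 255 × (1-Y) × (1-K) = 255 × 0.95 × 0.35 = 84.7875 → 85
= RGB(62, 54, 85)


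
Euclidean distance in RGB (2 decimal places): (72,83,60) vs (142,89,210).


d = √[(R₁-R₂)² + (G₁-G₂)² + (B₁-B₂)²]
d = √[(72-142)² + (83-89)² + (60-210)²]
d = √[4900 + 36 + 22500]
d = √27436
d ≈ 165.64


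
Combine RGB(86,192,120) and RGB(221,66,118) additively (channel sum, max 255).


Additive: each channel = min(255, C₁+C₂)
R: 86+221 = 307 → 255
G: 192+66 = 258 → 255
B: 120+118 = 238 → 238
= RGB(255, 255, 238)


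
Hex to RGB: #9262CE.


92 → 146 (R)
62 → 98 (G)
CE → 206 (B)
= RGB(146, 98, 206)


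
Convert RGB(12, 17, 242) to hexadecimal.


R = 12 → 0C (hex)
G = 17 → 11 (hex)
B = 242 → F2 (hex)
Hex = #0C11F2


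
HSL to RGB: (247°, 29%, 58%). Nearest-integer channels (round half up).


H=247°, S=0.29, L=0.58
C = (1-|2L-1|)×S = (1-|0.16|)×0.29 = 0.2436
H' = H/60 = 247/60 ≈ 4.1167; X = C×(1-|H' mod 2 - 1|) = 0.02842
m = L - C/2 = 0.58 - 0.1218 = 0.4582
Sector ⌊H'⌋ = 4 → (R',G',B') = (0.02842, 0.0, 0.2436)
RGB = ((R'+m)×255, (G'+m)×255, (B'+m)×255) = (124.0881, 116.841, 178.959)
Round half up → RGB(124, 117, 179)


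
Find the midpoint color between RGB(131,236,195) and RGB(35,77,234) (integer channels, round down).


Midpoint: each channel = ⌊(C₁+C₂)/2⌋
R: ⌊(131+35)/2⌋ = 83
G: ⌊(236+77)/2⌋ = 156
B: ⌊(195+234)/2⌋ = 214
= RGB(83, 156, 214)


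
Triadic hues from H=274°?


Triadic: equally spaced at 120° intervals
H1 = 274°
H2 = (274 + 120) mod 360 = 34°
H3 = (274 + 240) mod 360 = 154°
Triadic = 274°, 34°, 154°


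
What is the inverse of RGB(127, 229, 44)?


Invert: (255-R, 255-G, 255-B)
R: 255-127 = 128
G: 255-229 = 26
B: 255-44 = 211
= RGB(128, 26, 211)


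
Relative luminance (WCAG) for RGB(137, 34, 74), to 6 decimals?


Linearize each channel (sRGB transfer function): c = v/255; c_lin = c/12.92 if c ≤ 0.04045, else ((c+0.055)/1.055)^2.4
  R: 137/255 ≈ 0.537255 > 0.04045 → ((0.537255+0.055)/1.055)^2.4 ≈ 0.250158
  G: 34/255 ≈ 0.133333 > 0.04045 → ((0.133333+0.055)/1.055)^2.4 ≈ 0.015996
  B: 74/255 ≈ 0.290196 > 0.04045 → ((0.290196+0.055)/1.055)^2.4 ≈ 0.068478
R_lin = 0.250158, G_lin = 0.015996, B_lin = 0.068478
L = 0.2126×R + 0.7152×G + 0.0722×B
L = 0.2126×0.250158 + 0.7152×0.015996 + 0.0722×0.068478
L ≈ 0.069568


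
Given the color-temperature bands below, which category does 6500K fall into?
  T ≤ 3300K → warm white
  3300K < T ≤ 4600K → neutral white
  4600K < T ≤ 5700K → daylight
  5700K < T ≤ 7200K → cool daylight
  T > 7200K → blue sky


Temperature: 6500K
5700K < 6500K ≤ 7200K → cool daylight
Classification: cool daylight


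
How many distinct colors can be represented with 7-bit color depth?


Colors = 2^bits = 2^7
= 128 colors


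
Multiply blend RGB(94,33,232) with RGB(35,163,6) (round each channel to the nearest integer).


Multiply: C = A×B/255, rounded to nearest integer
R: 94×35/255 = 3290/255 ≈ 12.902 → 13
G: 33×163/255 = 5379/255 ≈ 21.094 → 21
B: 232×6/255 = 1392/255 ≈ 5.459 → 5
= RGB(13, 21, 5)


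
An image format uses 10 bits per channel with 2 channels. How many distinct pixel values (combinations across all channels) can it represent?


Total bits = 10 bits/channel × 2 channels = 20 bits
Distinct pixel values = 2^20
= 1,048,576 pixel values


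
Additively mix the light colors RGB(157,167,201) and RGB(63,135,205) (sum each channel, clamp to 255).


Additive: each channel = min(255, C₁+C₂)
R: 157+63 = 220 → 220
G: 167+135 = 302 → 255
B: 201+205 = 406 → 255
= RGB(220, 255, 255)


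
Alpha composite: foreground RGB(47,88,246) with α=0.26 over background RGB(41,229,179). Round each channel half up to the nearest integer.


C = α×F + (1-α)×B, with 1-α = 0.74
R: 0.26×47 + 0.74×41 = 12.22 + 30.34 = 42.56 → 43
G: 0.26×88 + 0.74×229 = 22.88 + 169.46 = 192.34 → 192
B: 0.26×246 + 0.74×179 = 63.96 + 132.46 = 196.42 → 196
= RGB(43, 192, 196)


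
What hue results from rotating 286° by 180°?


New hue = (H + rotation) mod 360
New hue = (286 + 180) mod 360
= 466 mod 360
= 106°


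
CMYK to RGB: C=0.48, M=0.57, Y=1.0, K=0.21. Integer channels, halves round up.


R = 255 × (1-C) × (1-K) = 255 × 0.52 × 0.79 = 104.754 → 105
G = 255 × (1-M) × (1-K) = 255 × 0.43 × 0.79 = 86.6235 → 87
B = 255 × (1-Y) × (1-K) = 255 × 0.00 × 0.79 = 0
= RGB(105, 87, 0)
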